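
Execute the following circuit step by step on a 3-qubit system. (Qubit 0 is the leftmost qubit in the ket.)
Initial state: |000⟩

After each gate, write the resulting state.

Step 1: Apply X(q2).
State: |001⟩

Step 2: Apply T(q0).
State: |001⟩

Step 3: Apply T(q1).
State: |001⟩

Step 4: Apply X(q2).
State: |000⟩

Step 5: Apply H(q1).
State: 1/√2|000⟩ + 1/√2|010⟩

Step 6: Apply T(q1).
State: 1/√2|000⟩ + (1/2 + (1/2)i)|010⟩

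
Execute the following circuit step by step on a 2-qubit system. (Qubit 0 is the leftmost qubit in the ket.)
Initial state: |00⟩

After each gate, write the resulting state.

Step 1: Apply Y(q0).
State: i|10⟩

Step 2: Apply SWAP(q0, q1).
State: i|01⟩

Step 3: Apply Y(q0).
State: -|11⟩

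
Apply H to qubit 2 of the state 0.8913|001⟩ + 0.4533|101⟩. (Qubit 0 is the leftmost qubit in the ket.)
0.6302|000⟩ - 0.6302|001⟩ + 0.3205|100⟩ - 0.3205|101⟩

H on qubit 2 mixes each pair of kets that differ only in qubit 2: amplitudes (a, b) of (|…0…⟩, |…1…⟩) become ((a + b)/√2, (a − b)/√2). Kets absent from the input have amplitude 0.
(|000⟩, |001⟩): (a, b) = (0, 0.8913) → (0.6302, -0.6302)
(|100⟩, |101⟩): (a, b) = (0, 0.4533) → (0.3205, -0.3205)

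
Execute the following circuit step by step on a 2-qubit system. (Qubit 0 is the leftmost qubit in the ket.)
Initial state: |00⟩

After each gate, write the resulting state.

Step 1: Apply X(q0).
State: |10⟩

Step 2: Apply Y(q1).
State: i|11⟩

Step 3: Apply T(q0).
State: (-1/√2 + (1/√2)i)|11⟩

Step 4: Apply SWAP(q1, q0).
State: (-1/√2 + (1/√2)i)|11⟩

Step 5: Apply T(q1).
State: -|11⟩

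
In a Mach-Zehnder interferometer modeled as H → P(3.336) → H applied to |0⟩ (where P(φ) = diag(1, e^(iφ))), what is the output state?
(0.009419 - 0.09659i)|0⟩ + (0.9906 + 0.09659i)|1⟩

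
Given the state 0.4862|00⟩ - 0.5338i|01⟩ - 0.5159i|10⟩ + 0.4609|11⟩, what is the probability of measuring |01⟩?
0.2849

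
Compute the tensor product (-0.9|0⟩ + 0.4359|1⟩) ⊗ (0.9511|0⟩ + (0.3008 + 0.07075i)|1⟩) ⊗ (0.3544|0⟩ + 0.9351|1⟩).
-0.3034|000⟩ - 0.8004|001⟩ + (-0.09594 - 0.02257i)|010⟩ + (-0.2532 - 0.05954i)|011⟩ + 0.1469|100⟩ + 0.3877|101⟩ + (0.04647 + 0.01093i)|110⟩ + (0.1226 + 0.02884i)|111⟩

amp(|b₁b₂…⟩) = product of the factor amplitudes for bits b₁, b₂, …; only kets whose every factor amplitude is nonzero survive.
|000⟩: (-0.9)(0.9511)(0.3544) = -0.3034
|001⟩: (-0.9)(0.9511)(0.9351) = -0.8004
|010⟩: (-0.9)(0.3008 + 0.07075i)(0.3544) = (-0.09594 - 0.02257i)
|011⟩: (-0.9)(0.3008 + 0.07075i)(0.9351) = (-0.2532 - 0.05954i)
|100⟩: (0.4359)(0.9511)(0.3544) = 0.1469
|101⟩: (0.4359)(0.9511)(0.9351) = 0.3877
|110⟩: (0.4359)(0.3008 + 0.07075i)(0.3544) = (0.04647 + 0.01093i)
|111⟩: (0.4359)(0.3008 + 0.07075i)(0.9351) = (0.1226 + 0.02884i)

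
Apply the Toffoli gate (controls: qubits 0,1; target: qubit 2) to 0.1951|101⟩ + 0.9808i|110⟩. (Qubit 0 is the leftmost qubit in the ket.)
0.1951|101⟩ + 0.9808i|111⟩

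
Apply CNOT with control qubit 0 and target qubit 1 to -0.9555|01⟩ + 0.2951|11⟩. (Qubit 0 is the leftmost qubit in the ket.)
-0.9555|01⟩ + 0.2951|10⟩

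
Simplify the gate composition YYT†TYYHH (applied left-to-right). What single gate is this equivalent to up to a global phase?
I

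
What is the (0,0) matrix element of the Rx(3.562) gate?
-0.2087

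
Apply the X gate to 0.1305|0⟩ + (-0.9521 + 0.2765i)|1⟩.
(-0.9521 + 0.2765i)|0⟩ + 0.1305|1⟩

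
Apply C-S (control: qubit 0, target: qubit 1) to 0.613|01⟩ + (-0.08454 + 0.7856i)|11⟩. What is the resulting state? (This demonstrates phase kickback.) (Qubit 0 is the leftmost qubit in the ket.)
0.613|01⟩ + (-0.7856 - 0.08454i)|11⟩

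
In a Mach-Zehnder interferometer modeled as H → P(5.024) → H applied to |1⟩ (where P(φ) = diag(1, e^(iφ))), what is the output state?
(0.3467 + 0.4759i)|0⟩ + (0.6533 - 0.4759i)|1⟩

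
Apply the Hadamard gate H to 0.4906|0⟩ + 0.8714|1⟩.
0.9631|0⟩ - 0.2693|1⟩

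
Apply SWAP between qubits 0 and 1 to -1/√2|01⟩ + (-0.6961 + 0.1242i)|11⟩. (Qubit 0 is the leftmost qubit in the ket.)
-1/√2|10⟩ + (-0.6961 + 0.1242i)|11⟩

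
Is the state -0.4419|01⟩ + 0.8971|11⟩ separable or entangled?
Separable

Writing the state as a|00⟩ + b|01⟩ + c|10⟩ + d|11⟩, it is a product state iff ad − bc = 0.
Here (a, b, c, d) = (0, -0.4419, 0, 0.8971): ad − bc = (0)(0.8971) − (-0.4419)(0) = 0, so the state is separable.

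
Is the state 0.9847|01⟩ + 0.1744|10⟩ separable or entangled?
Entangled

Writing the state as a|00⟩ + b|01⟩ + c|10⟩ + d|11⟩, it is a product state iff ad − bc = 0.
Here (a, b, c, d) = (0, 0.9847, 0.1744, 0): ad − bc = (0)(0) − (0.9847)(0.1744) = -0.1717 ≠ 0, so the state is entangled.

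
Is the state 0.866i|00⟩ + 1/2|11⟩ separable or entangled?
Entangled

Writing the state as a|00⟩ + b|01⟩ + c|10⟩ + d|11⟩, it is a product state iff ad − bc = 0.
Here (a, b, c, d) = (0.866i, 0, 0, 1/2): ad − bc = (0.866i)(1/2) − (0)(0) = 0.433i ≠ 0, so the state is entangled.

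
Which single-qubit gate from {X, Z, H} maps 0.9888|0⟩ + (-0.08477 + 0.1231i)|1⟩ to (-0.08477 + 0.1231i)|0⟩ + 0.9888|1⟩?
X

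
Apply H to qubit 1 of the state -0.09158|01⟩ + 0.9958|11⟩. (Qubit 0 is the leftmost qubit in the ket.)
-0.06476|00⟩ + 0.06476|01⟩ + 0.7041|10⟩ - 0.7041|11⟩

H on qubit 1 mixes each pair of kets that differ only in qubit 1: amplitudes (a, b) of (|…0…⟩, |…1…⟩) become ((a + b)/√2, (a − b)/√2). Kets absent from the input have amplitude 0.
(|00⟩, |01⟩): (a, b) = (0, -0.09158) → (-0.06476, 0.06476)
(|10⟩, |11⟩): (a, b) = (0, 0.9958) → (0.7041, -0.7041)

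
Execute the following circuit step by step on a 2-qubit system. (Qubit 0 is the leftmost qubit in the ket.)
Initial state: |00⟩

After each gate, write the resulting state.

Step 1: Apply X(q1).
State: |01⟩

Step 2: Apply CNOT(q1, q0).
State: |11⟩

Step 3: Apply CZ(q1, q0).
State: -|11⟩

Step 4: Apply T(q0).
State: (-1/√2 - (1/√2)i)|11⟩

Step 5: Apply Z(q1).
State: (1/√2 + (1/√2)i)|11⟩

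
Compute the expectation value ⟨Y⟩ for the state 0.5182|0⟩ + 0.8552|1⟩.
0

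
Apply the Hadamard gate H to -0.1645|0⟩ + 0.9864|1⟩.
0.5812|0⟩ - 0.8138|1⟩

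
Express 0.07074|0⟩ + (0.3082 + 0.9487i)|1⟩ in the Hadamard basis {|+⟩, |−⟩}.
(0.268 + 0.6708i)|+⟩ + (-0.1679 - 0.6708i)|−⟩

With |ψ⟩ = α|0⟩ + β|1⟩, the Hadamard-basis coefficients are ⟨+|ψ⟩ = (α + β)/√2 and ⟨−|ψ⟩ = (α − β)/√2.
Here α = 0.07074, β = (0.3082 + 0.9487i): (α + β)/√2 = (0.268 + 0.6708i), (α − β)/√2 = (-0.1679 - 0.6708i).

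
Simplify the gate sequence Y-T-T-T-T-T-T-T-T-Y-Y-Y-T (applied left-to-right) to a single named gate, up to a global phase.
T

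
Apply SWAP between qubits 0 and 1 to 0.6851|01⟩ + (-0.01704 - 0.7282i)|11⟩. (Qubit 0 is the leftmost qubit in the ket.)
0.6851|10⟩ + (-0.01704 - 0.7282i)|11⟩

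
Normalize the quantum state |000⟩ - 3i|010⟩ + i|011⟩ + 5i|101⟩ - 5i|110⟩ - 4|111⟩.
0.114|000⟩ - 0.3419i|010⟩ + 0.114i|011⟩ + 0.5698i|101⟩ - 0.5698i|110⟩ - 0.4558|111⟩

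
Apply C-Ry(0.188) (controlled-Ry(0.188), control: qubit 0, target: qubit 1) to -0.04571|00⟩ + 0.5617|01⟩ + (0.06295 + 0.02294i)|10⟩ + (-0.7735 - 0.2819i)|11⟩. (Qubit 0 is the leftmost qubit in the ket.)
-0.04571|00⟩ + 0.5617|01⟩ + (0.1353 + 0.0493i)|10⟩ + (-0.7642 - 0.2785i)|11⟩

C-Ry(0.188) leaves the control-|0⟩ kets |00⟩, |01⟩ unchanged and applies Ry(0.188) to qubit 1 on the control-|1⟩ pair (|10⟩, |11⟩).
Ry(0.188) = [[cos(θ/2), −sin(θ/2)], [sin(θ/2), cos(θ/2)]]; θ = 0.188, cos(θ/2) ≈ 0.995585, sin(θ/2) ≈ 0.0938616.
With a = amp(|10⟩) = (0.06295 + 0.02294i) and b = amp(|11⟩) = (-0.7735 - 0.2819i):
new amp(|10⟩) = (0.995585)·a + (-0.0938616)·b = (0.1353 + 0.0493i)
new amp(|11⟩) = (0.0938616)·a + (0.995585)·b = (-0.7642 - 0.2785i)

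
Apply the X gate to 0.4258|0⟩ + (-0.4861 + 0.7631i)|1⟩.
(-0.4861 + 0.7631i)|0⟩ + 0.4258|1⟩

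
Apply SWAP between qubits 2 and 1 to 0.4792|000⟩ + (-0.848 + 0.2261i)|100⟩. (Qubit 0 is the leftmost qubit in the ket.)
0.4792|000⟩ + (-0.848 + 0.2261i)|100⟩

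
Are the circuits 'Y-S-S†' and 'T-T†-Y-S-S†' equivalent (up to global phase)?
Yes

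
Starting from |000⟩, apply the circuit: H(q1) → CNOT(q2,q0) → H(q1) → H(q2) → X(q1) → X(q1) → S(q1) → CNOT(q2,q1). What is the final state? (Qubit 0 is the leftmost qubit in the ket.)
1/√2|000⟩ + 1/√2|011⟩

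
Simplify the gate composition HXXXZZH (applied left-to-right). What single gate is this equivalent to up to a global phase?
Z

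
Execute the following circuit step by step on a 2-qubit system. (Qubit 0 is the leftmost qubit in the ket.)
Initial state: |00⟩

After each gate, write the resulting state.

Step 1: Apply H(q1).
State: 1/√2|00⟩ + 1/√2|01⟩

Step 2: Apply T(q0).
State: 1/√2|00⟩ + 1/√2|01⟩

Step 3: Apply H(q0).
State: 1/2|00⟩ + 1/2|01⟩ + 1/2|10⟩ + 1/2|11⟩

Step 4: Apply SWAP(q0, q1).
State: 1/2|00⟩ + 1/2|01⟩ + 1/2|10⟩ + 1/2|11⟩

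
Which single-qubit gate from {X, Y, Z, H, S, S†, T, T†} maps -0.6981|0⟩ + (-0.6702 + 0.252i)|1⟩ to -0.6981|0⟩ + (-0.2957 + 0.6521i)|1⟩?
T†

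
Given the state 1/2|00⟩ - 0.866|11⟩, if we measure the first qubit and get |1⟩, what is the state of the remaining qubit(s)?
-|1⟩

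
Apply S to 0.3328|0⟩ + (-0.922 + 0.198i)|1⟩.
0.3328|0⟩ + (-0.198 - 0.922i)|1⟩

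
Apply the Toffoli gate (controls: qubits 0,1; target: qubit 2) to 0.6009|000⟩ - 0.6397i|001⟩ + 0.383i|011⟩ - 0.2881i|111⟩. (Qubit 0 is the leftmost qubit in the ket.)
0.6009|000⟩ - 0.6397i|001⟩ + 0.383i|011⟩ - 0.2881i|110⟩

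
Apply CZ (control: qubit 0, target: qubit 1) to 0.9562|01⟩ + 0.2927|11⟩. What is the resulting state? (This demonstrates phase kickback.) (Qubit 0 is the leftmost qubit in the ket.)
0.9562|01⟩ - 0.2927|11⟩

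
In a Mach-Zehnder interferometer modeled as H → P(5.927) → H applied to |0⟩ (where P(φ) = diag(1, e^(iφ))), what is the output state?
(0.9686 - 0.1744i)|0⟩ + (0.03138 + 0.1744i)|1⟩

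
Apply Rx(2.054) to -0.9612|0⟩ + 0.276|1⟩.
(-0.4973 - 0.2362i)|0⟩ + (0.1428 + 0.8225i)|1⟩

Rx(2.054) = [[cos(θ/2), −i·sin(θ/2)], [−i·sin(θ/2), cos(θ/2)]]; θ = 2.054, cos(θ/2) ≈ 0.517388, sin(θ/2) ≈ 0.855751.
With a = amp(|0⟩) = -0.9612 and b = amp(|1⟩) = 0.276:
new amp(|0⟩) = (0.517388)·a + (-0.855751i)·b = (-0.4973 - 0.2362i)
new amp(|1⟩) = (-0.855751i)·a + (0.517388)·b = (0.1428 + 0.8225i)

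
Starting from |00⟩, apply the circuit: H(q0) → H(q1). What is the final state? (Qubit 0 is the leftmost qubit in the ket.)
1/2|00⟩ + 1/2|01⟩ + 1/2|10⟩ + 1/2|11⟩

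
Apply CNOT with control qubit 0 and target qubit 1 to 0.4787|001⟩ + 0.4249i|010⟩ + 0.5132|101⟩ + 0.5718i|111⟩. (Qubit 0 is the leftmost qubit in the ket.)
0.4787|001⟩ + 0.4249i|010⟩ + 0.5718i|101⟩ + 0.5132|111⟩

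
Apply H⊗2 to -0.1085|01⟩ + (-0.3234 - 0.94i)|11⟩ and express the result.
(-0.216 - 0.47i)|00⟩ + (0.216 + 0.47i)|01⟩ + (0.1075 + 0.47i)|10⟩ + (-0.1075 - 0.47i)|11⟩

H⊗2 gives amp(|y⟩) = (1/2) Σ_x (−1)^(x·y) amp(|x⟩), where x·y is the number of positions in which both x and y have a 1.
|00⟩: (-0.1085 + (-0.3234 - 0.94i))/2 = (-0.216 - 0.47i)
|01⟩: (0.1085 - (-0.3234 - 0.94i))/2 = (0.216 + 0.47i)
|10⟩: (-0.1085 - (-0.3234 - 0.94i))/2 = (0.1075 + 0.47i)
|11⟩: (0.1085 + (-0.3234 - 0.94i))/2 = (-0.1075 - 0.47i)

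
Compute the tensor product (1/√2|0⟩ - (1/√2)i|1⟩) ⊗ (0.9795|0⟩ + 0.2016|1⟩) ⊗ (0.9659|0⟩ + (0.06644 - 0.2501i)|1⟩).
0.669|000⟩ + (0.04602 - 0.1732i)|001⟩ + 0.1377|010⟩ + (0.009471 - 0.03565i)|011⟩ - 0.669i|100⟩ + (-0.1732 - 0.04602i)|101⟩ - 0.1377i|110⟩ + (-0.03565 - 0.009471i)|111⟩

amp(|b₁b₂…⟩) = product of the factor amplitudes for bits b₁, b₂, …; only kets whose every factor amplitude is nonzero survive.
|000⟩: (1/√2)(0.9795)(0.9659) = 0.669
|001⟩: (1/√2)(0.9795)(0.06644 - 0.2501i) = (0.04602 - 0.1732i)
|010⟩: (1/√2)(0.2016)(0.9659) = 0.1377
|011⟩: (1/√2)(0.2016)(0.06644 - 0.2501i) = (0.009471 - 0.03565i)
|100⟩: (-(1/√2)i)(0.9795)(0.9659) = -0.669i
|101⟩: (-(1/√2)i)(0.9795)(0.06644 - 0.2501i) = (-0.1732 - 0.04602i)
|110⟩: (-(1/√2)i)(0.2016)(0.9659) = -0.1377i
|111⟩: (-(1/√2)i)(0.2016)(0.06644 - 0.2501i) = (-0.03565 - 0.009471i)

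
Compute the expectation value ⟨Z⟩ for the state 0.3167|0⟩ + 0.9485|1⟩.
-0.7994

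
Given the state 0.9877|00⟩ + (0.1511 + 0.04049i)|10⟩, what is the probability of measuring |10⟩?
0.02447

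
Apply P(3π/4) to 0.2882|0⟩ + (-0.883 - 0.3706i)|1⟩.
0.2882|0⟩ + (0.8864 - 0.3623i)|1⟩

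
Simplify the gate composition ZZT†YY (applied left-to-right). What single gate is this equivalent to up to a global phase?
T†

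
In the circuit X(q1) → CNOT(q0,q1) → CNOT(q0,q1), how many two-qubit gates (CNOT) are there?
2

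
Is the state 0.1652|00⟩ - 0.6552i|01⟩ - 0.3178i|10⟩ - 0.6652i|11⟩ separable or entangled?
Entangled

Writing the state as a|00⟩ + b|01⟩ + c|10⟩ + d|11⟩, it is a product state iff ad − bc = 0.
Here (a, b, c, d) = (0.1652, -0.6552i, -0.3178i, -0.6652i): ad − bc = (0.1652)(-0.6652i) − (-0.6552i)(-0.3178i) = (0.2082 - 0.1099i) ≠ 0, so the state is entangled.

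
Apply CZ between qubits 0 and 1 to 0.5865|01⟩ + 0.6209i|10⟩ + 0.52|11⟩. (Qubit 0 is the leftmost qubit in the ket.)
0.5865|01⟩ + 0.6209i|10⟩ - 0.52|11⟩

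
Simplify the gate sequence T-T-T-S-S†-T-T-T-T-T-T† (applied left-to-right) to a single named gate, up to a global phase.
T†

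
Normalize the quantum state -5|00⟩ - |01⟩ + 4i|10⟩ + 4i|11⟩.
-0.6565|00⟩ - 0.1313|01⟩ + 0.5252i|10⟩ + 0.5252i|11⟩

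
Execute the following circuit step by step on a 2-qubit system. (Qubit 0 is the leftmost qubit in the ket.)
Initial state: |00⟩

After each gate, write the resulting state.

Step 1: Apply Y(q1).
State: i|01⟩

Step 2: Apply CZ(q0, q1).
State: i|01⟩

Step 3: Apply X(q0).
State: i|11⟩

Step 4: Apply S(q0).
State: -|11⟩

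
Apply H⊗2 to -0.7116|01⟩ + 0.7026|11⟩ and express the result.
-0.0045|00⟩ + 0.0045|01⟩ - 0.7071|10⟩ + 0.7071|11⟩

H⊗2 gives amp(|y⟩) = (1/2) Σ_x (−1)^(x·y) amp(|x⟩), where x·y is the number of positions in which both x and y have a 1.
|00⟩: (-0.7116 + 0.7026)/2 = -0.0045
|01⟩: (0.7116 - 0.7026)/2 = 0.0045
|10⟩: (-0.7116 - 0.7026)/2 = -0.7071
|11⟩: (0.7116 + 0.7026)/2 = 0.7071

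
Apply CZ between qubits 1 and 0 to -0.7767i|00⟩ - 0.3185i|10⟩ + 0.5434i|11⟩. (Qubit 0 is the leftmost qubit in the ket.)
-0.7767i|00⟩ - 0.3185i|10⟩ - 0.5434i|11⟩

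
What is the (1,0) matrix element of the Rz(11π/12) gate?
0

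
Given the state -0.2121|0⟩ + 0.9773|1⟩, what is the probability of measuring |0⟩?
0.04499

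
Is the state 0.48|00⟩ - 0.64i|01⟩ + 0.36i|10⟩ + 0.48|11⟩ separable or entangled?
Separable

Writing the state as a|00⟩ + b|01⟩ + c|10⟩ + d|11⟩, it is a product state iff ad − bc = 0.
Here (a, b, c, d) = (0.48, -0.64i, 0.36i, 0.48): ad − bc = (0.48)(0.48) − (-0.64i)(0.36i) = 0, so the state is separable.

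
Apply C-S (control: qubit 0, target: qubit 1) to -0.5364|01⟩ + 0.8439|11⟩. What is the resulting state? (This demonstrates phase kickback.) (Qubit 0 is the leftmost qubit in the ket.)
-0.5364|01⟩ + 0.8439i|11⟩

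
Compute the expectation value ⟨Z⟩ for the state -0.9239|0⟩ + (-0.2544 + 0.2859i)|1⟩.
0.7071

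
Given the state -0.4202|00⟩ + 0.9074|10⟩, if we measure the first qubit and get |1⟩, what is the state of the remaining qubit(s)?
|0⟩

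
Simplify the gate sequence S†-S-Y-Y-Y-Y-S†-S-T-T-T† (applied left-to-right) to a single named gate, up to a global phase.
T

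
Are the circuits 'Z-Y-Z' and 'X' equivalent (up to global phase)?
No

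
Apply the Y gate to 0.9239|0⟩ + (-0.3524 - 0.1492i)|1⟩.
(-0.1492 + 0.3524i)|0⟩ + 0.9239i|1⟩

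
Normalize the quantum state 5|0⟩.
|0⟩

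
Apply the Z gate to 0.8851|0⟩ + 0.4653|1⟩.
0.8851|0⟩ - 0.4653|1⟩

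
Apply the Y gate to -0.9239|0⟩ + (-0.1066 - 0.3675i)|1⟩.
(-0.3675 + 0.1066i)|0⟩ - 0.9239i|1⟩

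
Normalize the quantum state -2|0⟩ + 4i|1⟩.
-1/√5|0⟩ + 0.8944i|1⟩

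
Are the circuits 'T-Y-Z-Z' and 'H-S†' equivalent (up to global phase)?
No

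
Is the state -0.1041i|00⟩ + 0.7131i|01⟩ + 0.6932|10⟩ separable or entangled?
Entangled

Writing the state as a|00⟩ + b|01⟩ + c|10⟩ + d|11⟩, it is a product state iff ad − bc = 0.
Here (a, b, c, d) = (-0.1041i, 0.7131i, 0.6932, 0): ad − bc = (-0.1041i)(0) − (0.7131i)(0.6932) = -0.4943i ≠ 0, so the state is entangled.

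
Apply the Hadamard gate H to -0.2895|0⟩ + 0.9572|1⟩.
0.4721|0⟩ - 0.8816|1⟩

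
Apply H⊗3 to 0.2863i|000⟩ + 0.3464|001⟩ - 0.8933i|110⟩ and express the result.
(0.1225 - 0.2146i)|000⟩ + (-0.1225 - 0.2146i)|001⟩ + (0.1225 + 0.4171i)|010⟩ + (-0.1225 + 0.4171i)|011⟩ + (0.1225 + 0.4171i)|100⟩ + (-0.1225 + 0.4171i)|101⟩ + (0.1225 - 0.2146i)|110⟩ + (-0.1225 - 0.2146i)|111⟩

H⊗3 gives amp(|y⟩) = (1/2√2) Σ_x (−1)^(x·y) amp(|x⟩), where x·y is the number of positions in which both x and y have a 1.
|000⟩: (0.2863i + 0.3464 - 0.8933i)/(2√2) = (0.1225 - 0.2146i)
|001⟩: (0.2863i - 0.3464 - 0.8933i)/(2√2) = (-0.1225 - 0.2146i)
|010⟩: (0.2863i + 0.3464 + 0.8933i)/(2√2) = (0.1225 + 0.4171i)
|011⟩: (0.2863i - 0.3464 + 0.8933i)/(2√2) = (-0.1225 + 0.4171i)
|100⟩: (0.2863i + 0.3464 + 0.8933i)/(2√2) = (0.1225 + 0.4171i)
|101⟩: (0.2863i - 0.3464 + 0.8933i)/(2√2) = (-0.1225 + 0.4171i)
|110⟩: (0.2863i + 0.3464 - 0.8933i)/(2√2) = (0.1225 - 0.2146i)
|111⟩: (0.2863i - 0.3464 - 0.8933i)/(2√2) = (-0.1225 - 0.2146i)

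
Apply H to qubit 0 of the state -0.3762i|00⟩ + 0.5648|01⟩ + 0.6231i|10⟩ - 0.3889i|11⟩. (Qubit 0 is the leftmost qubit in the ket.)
0.1746i|00⟩ + (0.3994 - 0.275i)|01⟩ - 0.7066i|10⟩ + (0.3994 + 0.275i)|11⟩

H on qubit 0 mixes each pair of kets that differ only in qubit 0: amplitudes (a, b) of (|…0…⟩, |…1…⟩) become ((a + b)/√2, (a − b)/√2). Kets absent from the input have amplitude 0.
(|00⟩, |10⟩): (a, b) = (-0.3762i, 0.6231i) → (0.1746i, -0.7066i)
(|01⟩, |11⟩): (a, b) = (0.5648, -0.3889i) → ((0.3994 - 0.275i), (0.3994 + 0.275i))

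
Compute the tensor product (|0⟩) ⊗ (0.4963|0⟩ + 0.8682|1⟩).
0.4963|00⟩ + 0.8682|01⟩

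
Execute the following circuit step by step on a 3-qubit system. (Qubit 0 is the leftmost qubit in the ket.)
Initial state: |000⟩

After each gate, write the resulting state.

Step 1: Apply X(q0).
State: |100⟩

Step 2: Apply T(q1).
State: |100⟩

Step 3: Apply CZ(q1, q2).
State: |100⟩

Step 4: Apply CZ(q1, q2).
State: |100⟩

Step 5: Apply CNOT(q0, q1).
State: |110⟩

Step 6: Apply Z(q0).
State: -|110⟩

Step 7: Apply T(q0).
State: (-1/√2 - (1/√2)i)|110⟩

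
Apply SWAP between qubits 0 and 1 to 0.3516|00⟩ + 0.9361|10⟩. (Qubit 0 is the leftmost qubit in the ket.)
0.3516|00⟩ + 0.9361|01⟩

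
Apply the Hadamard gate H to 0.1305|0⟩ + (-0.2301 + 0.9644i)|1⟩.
(-0.07043 + 0.6819i)|0⟩ + (0.255 - 0.6819i)|1⟩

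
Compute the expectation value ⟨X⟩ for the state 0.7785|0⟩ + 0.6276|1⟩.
0.9772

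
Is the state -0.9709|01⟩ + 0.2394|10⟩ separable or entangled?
Entangled

Writing the state as a|00⟩ + b|01⟩ + c|10⟩ + d|11⟩, it is a product state iff ad − bc = 0.
Here (a, b, c, d) = (0, -0.9709, 0.2394, 0): ad − bc = (0)(0) − (-0.9709)(0.2394) = 0.2324 ≠ 0, so the state is entangled.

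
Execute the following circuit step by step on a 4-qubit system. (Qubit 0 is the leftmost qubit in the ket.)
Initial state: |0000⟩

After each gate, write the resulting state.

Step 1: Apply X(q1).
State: |0100⟩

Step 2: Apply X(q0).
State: |1100⟩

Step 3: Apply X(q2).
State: |1110⟩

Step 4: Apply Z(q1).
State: -|1110⟩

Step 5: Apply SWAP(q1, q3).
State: -|1011⟩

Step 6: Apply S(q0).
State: -i|1011⟩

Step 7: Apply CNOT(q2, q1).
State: -i|1111⟩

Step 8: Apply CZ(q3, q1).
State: i|1111⟩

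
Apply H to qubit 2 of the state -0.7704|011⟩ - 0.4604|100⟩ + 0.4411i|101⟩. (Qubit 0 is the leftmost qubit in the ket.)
-0.5448|010⟩ + 0.5448|011⟩ + (-0.3256 + 0.3119i)|100⟩ + (-0.3256 - 0.3119i)|101⟩

H on qubit 2 mixes each pair of kets that differ only in qubit 2: amplitudes (a, b) of (|…0…⟩, |…1…⟩) become ((a + b)/√2, (a − b)/√2). Kets absent from the input have amplitude 0.
(|010⟩, |011⟩): (a, b) = (0, -0.7704) → (-0.5448, 0.5448)
(|100⟩, |101⟩): (a, b) = (-0.4604, 0.4411i) → ((-0.3256 + 0.3119i), (-0.3256 - 0.3119i))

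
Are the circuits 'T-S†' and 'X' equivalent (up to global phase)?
No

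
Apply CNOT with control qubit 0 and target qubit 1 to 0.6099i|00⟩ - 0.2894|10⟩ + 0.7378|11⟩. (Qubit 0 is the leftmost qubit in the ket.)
0.6099i|00⟩ + 0.7378|10⟩ - 0.2894|11⟩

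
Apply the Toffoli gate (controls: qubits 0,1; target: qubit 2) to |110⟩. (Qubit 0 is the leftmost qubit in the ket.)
|111⟩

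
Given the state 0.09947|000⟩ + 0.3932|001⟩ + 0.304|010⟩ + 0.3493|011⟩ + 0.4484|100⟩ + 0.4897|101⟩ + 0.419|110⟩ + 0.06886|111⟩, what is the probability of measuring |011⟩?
0.122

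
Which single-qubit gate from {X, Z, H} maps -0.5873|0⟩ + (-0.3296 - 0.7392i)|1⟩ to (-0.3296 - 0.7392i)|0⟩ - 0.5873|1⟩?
X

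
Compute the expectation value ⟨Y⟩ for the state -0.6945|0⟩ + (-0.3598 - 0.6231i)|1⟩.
0.8655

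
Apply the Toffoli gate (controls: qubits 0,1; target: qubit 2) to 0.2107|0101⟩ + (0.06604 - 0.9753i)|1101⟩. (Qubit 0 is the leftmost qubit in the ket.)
0.2107|0101⟩ + (0.06604 - 0.9753i)|1111⟩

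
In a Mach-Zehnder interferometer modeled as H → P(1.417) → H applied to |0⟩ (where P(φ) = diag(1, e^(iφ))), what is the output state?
(0.5766 + 0.4941i)|0⟩ + (0.4234 - 0.4941i)|1⟩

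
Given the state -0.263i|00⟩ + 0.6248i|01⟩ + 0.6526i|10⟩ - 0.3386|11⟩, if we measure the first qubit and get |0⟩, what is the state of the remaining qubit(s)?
-0.388i|0⟩ + 0.9217i|1⟩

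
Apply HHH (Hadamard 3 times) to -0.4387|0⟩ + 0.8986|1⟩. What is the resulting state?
0.3252|0⟩ - 0.9456|1⟩

H² = I, so H^3 = H: a single Hadamard. With (a, b) = (-0.4387, 0.8986), H gives ((a + b)/√2, (a − b)/√2) = (0.3252, -0.9456).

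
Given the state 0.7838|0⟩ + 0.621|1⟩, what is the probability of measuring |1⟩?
0.3856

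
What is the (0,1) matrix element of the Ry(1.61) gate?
-0.7208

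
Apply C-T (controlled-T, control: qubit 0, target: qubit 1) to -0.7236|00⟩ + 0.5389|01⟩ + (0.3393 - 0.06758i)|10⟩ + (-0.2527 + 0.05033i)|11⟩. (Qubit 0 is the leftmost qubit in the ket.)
-0.7236|00⟩ + 0.5389|01⟩ + (0.3393 - 0.06758i)|10⟩ + (-0.2143 - 0.1431i)|11⟩

C-T leaves the control-|0⟩ kets |00⟩, |01⟩ unchanged and applies T to qubit 1 on the control-|1⟩ pair (|10⟩, |11⟩).
T = [[1, 0], [0, (1/√2 + (1/√2)i)]].
With a = amp(|10⟩) = (0.3393 - 0.06758i) and b = amp(|11⟩) = (-0.2527 + 0.05033i):
new amp(|10⟩) = (1)·a = (0.3393 - 0.06758i)
new amp(|11⟩) = (1/√2 + (1/√2)i)·b = (-0.2143 - 0.1431i)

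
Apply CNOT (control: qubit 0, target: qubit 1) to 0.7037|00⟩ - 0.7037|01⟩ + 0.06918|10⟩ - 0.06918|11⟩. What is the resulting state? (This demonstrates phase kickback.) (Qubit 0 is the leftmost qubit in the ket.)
0.7037|00⟩ - 0.7037|01⟩ - 0.06918|10⟩ + 0.06918|11⟩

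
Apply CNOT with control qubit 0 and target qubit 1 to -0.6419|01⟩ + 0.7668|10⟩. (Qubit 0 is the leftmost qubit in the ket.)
-0.6419|01⟩ + 0.7668|11⟩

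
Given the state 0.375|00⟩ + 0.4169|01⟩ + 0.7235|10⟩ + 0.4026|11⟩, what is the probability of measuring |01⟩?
0.1738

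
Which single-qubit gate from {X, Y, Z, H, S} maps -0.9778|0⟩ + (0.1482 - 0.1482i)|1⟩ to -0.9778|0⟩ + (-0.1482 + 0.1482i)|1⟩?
Z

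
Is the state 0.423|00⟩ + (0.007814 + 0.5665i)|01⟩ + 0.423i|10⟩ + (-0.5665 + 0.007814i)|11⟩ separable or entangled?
Separable

Writing the state as a|00⟩ + b|01⟩ + c|10⟩ + d|11⟩, it is a product state iff ad − bc = 0.
Here (a, b, c, d) = (0.423, (0.007814 + 0.5665i), 0.423i, (-0.5665 + 0.007814i)): ad − bc = (0.423)(-0.5665 + 0.007814i) − (0.007814 + 0.5665i)(0.423i) = 0, so the state is separable.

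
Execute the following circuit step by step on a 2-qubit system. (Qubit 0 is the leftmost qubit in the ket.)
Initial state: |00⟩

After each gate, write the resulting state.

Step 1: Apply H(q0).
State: 1/√2|00⟩ + 1/√2|10⟩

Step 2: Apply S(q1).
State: 1/√2|00⟩ + 1/√2|10⟩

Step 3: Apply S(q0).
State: 1/√2|00⟩ + (1/√2)i|10⟩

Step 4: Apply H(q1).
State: 1/2|00⟩ + 1/2|01⟩ + (1/2)i|10⟩ + (1/2)i|11⟩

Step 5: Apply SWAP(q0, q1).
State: 1/2|00⟩ + (1/2)i|01⟩ + 1/2|10⟩ + (1/2)i|11⟩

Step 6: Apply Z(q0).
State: 1/2|00⟩ + (1/2)i|01⟩ - 1/2|10⟩ - (1/2)i|11⟩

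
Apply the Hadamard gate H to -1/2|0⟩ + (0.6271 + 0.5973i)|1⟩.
(0.08987 + 0.4224i)|0⟩ + (-0.797 - 0.4224i)|1⟩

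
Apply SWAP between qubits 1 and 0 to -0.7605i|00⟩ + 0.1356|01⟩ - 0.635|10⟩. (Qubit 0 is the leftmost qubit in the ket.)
-0.7605i|00⟩ - 0.635|01⟩ + 0.1356|10⟩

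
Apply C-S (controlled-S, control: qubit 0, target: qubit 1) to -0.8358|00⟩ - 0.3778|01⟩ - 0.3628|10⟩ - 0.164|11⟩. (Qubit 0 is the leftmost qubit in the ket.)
-0.8358|00⟩ - 0.3778|01⟩ - 0.3628|10⟩ - 0.164i|11⟩

C-S leaves the control-|0⟩ kets |00⟩, |01⟩ unchanged and applies S to qubit 1 on the control-|1⟩ pair (|10⟩, |11⟩).
S = [[1, 0], [0, i]].
With a = amp(|10⟩) = -0.3628 and b = amp(|11⟩) = -0.164:
new amp(|10⟩) = (1)·a = -0.3628
new amp(|11⟩) = (i)·b = -0.164i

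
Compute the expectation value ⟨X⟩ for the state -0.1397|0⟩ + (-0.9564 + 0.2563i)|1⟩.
0.2672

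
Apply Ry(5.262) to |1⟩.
-0.4887|0⟩ - 0.8725|1⟩

Ry(5.262) = [[cos(θ/2), −sin(θ/2)], [sin(θ/2), cos(θ/2)]]; θ = 5.262, cos(θ/2) ≈ -0.872455, sin(θ/2) ≈ 0.488694.
With a = amp(|0⟩) = 0 and b = amp(|1⟩) = 1:
new amp(|0⟩) = (-0.872455)·a + (-0.488694)·b = -0.4887
new amp(|1⟩) = (0.488694)·a + (-0.872455)·b = -0.8725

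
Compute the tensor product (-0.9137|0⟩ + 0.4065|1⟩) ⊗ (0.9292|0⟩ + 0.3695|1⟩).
-0.849|00⟩ - 0.3376|01⟩ + 0.3777|10⟩ + 0.1502|11⟩

amp(|b₁b₂…⟩) = product of the factor amplitudes for bits b₁, b₂, …; only kets whose every factor amplitude is nonzero survive.
|00⟩: (-0.9137)(0.9292) = -0.849
|01⟩: (-0.9137)(0.3695) = -0.3376
|10⟩: (0.4065)(0.9292) = 0.3777
|11⟩: (0.4065)(0.3695) = 0.1502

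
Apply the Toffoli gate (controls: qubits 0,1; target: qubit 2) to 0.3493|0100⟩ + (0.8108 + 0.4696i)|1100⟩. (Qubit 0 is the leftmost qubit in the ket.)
0.3493|0100⟩ + (0.8108 + 0.4696i)|1110⟩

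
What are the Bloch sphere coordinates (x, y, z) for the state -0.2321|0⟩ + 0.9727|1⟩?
(-0.4515, 0, -0.8923)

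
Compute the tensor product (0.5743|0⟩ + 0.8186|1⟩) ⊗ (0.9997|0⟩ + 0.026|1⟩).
0.5741|00⟩ + 0.01493|01⟩ + 0.8184|10⟩ + 0.02128|11⟩

amp(|b₁b₂…⟩) = product of the factor amplitudes for bits b₁, b₂, …; only kets whose every factor amplitude is nonzero survive.
|00⟩: (0.5743)(0.9997) = 0.5741
|01⟩: (0.5743)(0.026) = 0.01493
|10⟩: (0.8186)(0.9997) = 0.8184
|11⟩: (0.8186)(0.026) = 0.02128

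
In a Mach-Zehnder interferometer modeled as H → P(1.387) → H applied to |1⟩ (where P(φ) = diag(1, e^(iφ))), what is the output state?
(0.4086 - 0.4916i)|0⟩ + (0.5914 + 0.4916i)|1⟩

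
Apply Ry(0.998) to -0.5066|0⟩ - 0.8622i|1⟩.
(-0.4448 + 0.4126i)|0⟩ + (-0.2424 - 0.7571i)|1⟩

Ry(0.998) = [[cos(θ/2), −sin(θ/2)], [sin(θ/2), cos(θ/2)]]; θ = 0.998, cos(θ/2) ≈ 0.878062, sin(θ/2) ≈ 0.478548.
With a = amp(|0⟩) = -0.5066 and b = amp(|1⟩) = -0.8622i:
new amp(|0⟩) = (0.878062)·a + (-0.478548)·b = (-0.4448 + 0.4126i)
new amp(|1⟩) = (0.478548)·a + (0.878062)·b = (-0.2424 - 0.7571i)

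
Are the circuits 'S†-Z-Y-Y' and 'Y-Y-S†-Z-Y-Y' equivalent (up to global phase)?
Yes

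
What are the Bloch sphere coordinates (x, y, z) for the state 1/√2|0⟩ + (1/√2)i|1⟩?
(0, 1, 0)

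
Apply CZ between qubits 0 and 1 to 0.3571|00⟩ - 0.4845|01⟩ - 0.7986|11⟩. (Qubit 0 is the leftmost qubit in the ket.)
0.3571|00⟩ - 0.4845|01⟩ + 0.7986|11⟩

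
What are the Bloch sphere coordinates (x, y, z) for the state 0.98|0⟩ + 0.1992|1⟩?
(0.3904, 0, 0.9207)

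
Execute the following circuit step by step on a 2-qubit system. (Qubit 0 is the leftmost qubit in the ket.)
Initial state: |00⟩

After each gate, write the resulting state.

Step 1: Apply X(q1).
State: |01⟩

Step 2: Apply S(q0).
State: |01⟩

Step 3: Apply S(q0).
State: |01⟩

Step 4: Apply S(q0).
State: |01⟩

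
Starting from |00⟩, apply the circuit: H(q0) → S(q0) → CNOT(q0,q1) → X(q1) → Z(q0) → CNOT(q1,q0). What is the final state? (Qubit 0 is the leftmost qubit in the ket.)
-(1/√2)i|10⟩ + 1/√2|11⟩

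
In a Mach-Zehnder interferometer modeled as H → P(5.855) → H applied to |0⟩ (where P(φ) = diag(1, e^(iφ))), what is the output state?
(0.9549 - 0.2076i)|0⟩ + (0.04514 + 0.2076i)|1⟩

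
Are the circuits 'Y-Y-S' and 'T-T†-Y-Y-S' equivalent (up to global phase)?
Yes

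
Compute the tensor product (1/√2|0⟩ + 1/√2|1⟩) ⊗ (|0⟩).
1/√2|00⟩ + 1/√2|10⟩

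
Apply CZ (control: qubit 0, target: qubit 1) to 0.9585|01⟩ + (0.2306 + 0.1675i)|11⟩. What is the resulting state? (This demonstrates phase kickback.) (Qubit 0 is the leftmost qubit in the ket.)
0.9585|01⟩ + (-0.2306 - 0.1675i)|11⟩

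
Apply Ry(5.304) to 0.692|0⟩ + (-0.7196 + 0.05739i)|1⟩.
(-0.2723 - 0.02699i)|0⟩ + (0.9605 - 0.05065i)|1⟩

Ry(5.304) = [[cos(θ/2), −sin(θ/2)], [sin(θ/2), cos(θ/2)]]; θ = 5.304, cos(θ/2) ≈ -0.882524, sin(θ/2) ≈ 0.470266.
With a = amp(|0⟩) = 0.692 and b = amp(|1⟩) = (-0.7196 + 0.05739i):
new amp(|0⟩) = (-0.882524)·a + (-0.470266)·b = (-0.2723 - 0.02699i)
new amp(|1⟩) = (0.470266)·a + (-0.882524)·b = (0.9605 - 0.05065i)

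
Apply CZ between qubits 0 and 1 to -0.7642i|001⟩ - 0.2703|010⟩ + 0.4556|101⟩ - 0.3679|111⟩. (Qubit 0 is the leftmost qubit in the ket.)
-0.7642i|001⟩ - 0.2703|010⟩ + 0.4556|101⟩ + 0.3679|111⟩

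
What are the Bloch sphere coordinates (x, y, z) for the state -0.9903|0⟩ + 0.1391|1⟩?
(-0.2755, 0, 0.9613)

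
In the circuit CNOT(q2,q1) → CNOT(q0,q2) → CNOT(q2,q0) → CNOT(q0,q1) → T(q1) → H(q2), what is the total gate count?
6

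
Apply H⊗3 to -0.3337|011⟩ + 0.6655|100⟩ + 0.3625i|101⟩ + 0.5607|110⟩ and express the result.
(0.3155 + 0.1282i)|000⟩ + (0.5515 - 0.1282i)|001⟩ + (0.155 + 0.1282i)|010⟩ + (-0.08093 - 0.1282i)|011⟩ + (-0.5515 - 0.1282i)|100⟩ + (-0.3155 + 0.1282i)|101⟩ + (0.08093 - 0.1282i)|110⟩ + (-0.155 + 0.1282i)|111⟩

H⊗3 gives amp(|y⟩) = (1/2√2) Σ_x (−1)^(x·y) amp(|x⟩), where x·y is the number of positions in which both x and y have a 1.
|000⟩: (-0.3337 + 0.6655 + 0.3625i + 0.5607)/(2√2) = (0.3155 + 0.1282i)
|001⟩: (0.3337 + 0.6655 - 0.3625i + 0.5607)/(2√2) = (0.5515 - 0.1282i)
|010⟩: (0.3337 + 0.6655 + 0.3625i - 0.5607)/(2√2) = (0.155 + 0.1282i)
|011⟩: (-0.3337 + 0.6655 - 0.3625i - 0.5607)/(2√2) = (-0.08093 - 0.1282i)
|100⟩: (-0.3337 - 0.6655 - 0.3625i - 0.5607)/(2√2) = (-0.5515 - 0.1282i)
|101⟩: (0.3337 - 0.6655 + 0.3625i - 0.5607)/(2√2) = (-0.3155 + 0.1282i)
|110⟩: (0.3337 - 0.6655 - 0.3625i + 0.5607)/(2√2) = (0.08093 - 0.1282i)
|111⟩: (-0.3337 - 0.6655 + 0.3625i + 0.5607)/(2√2) = (-0.155 + 0.1282i)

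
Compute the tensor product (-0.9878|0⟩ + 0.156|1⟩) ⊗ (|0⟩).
-0.9878|00⟩ + 0.156|10⟩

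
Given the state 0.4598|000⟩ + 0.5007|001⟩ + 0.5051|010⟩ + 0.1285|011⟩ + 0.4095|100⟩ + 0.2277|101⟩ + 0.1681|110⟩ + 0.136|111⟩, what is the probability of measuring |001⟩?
0.2507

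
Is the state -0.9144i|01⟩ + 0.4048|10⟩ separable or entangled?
Entangled

Writing the state as a|00⟩ + b|01⟩ + c|10⟩ + d|11⟩, it is a product state iff ad − bc = 0.
Here (a, b, c, d) = (0, -0.9144i, 0.4048, 0): ad − bc = (0)(0) − (-0.9144i)(0.4048) = 0.3701i ≠ 0, so the state is entangled.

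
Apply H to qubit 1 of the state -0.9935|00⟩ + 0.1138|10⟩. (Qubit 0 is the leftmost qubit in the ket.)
-0.7025|00⟩ - 0.7025|01⟩ + 0.08047|10⟩ + 0.08047|11⟩

H on qubit 1 mixes each pair of kets that differ only in qubit 1: amplitudes (a, b) of (|…0…⟩, |…1…⟩) become ((a + b)/√2, (a − b)/√2). Kets absent from the input have amplitude 0.
(|00⟩, |01⟩): (a, b) = (-0.9935, 0) → (-0.7025, -0.7025)
(|10⟩, |11⟩): (a, b) = (0.1138, 0) → (0.08047, 0.08047)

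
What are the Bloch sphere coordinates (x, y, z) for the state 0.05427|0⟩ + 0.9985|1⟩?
(0.1084, 0, -0.9941)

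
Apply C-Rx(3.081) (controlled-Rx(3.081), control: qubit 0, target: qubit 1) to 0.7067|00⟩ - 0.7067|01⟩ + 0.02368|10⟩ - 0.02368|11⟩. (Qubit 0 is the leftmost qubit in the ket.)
0.7067|00⟩ - 0.7067|01⟩ + (0.0007173 + 0.02367i)|10⟩ + (-0.0007173 - 0.02367i)|11⟩

C-Rx(3.081) leaves the control-|0⟩ kets |00⟩, |01⟩ unchanged and applies Rx(3.081) to qubit 1 on the control-|1⟩ pair (|10⟩, |11⟩).
Rx(3.081) = [[cos(θ/2), −i·sin(θ/2)], [−i·sin(θ/2), cos(θ/2)]]; θ = 3.081, cos(θ/2) ≈ 0.0302917, sin(θ/2) ≈ 0.999541.
With a = amp(|10⟩) = 0.02368 and b = amp(|11⟩) = -0.02368:
new amp(|10⟩) = (0.0302917)·a + (-0.999541i)·b = (0.0007173 + 0.02367i)
new amp(|11⟩) = (-0.999541i)·a + (0.0302917)·b = (-0.0007173 - 0.02367i)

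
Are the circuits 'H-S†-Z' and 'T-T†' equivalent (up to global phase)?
No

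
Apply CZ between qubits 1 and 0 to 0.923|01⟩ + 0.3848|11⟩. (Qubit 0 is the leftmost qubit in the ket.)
0.923|01⟩ - 0.3848|11⟩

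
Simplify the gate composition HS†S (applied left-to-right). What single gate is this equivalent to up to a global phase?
H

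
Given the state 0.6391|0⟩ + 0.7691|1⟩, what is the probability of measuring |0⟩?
0.4084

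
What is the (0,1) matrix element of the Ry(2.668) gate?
-0.9721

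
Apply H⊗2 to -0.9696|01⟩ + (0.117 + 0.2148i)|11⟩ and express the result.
(-0.4263 + 0.1074i)|00⟩ + (0.4263 - 0.1074i)|01⟩ + (-0.5433 - 0.1074i)|10⟩ + (0.5433 + 0.1074i)|11⟩

H⊗2 gives amp(|y⟩) = (1/2) Σ_x (−1)^(x·y) amp(|x⟩), where x·y is the number of positions in which both x and y have a 1.
|00⟩: (-0.9696 + (0.117 + 0.2148i))/2 = (-0.4263 + 0.1074i)
|01⟩: (0.9696 - (0.117 + 0.2148i))/2 = (0.4263 - 0.1074i)
|10⟩: (-0.9696 - (0.117 + 0.2148i))/2 = (-0.5433 - 0.1074i)
|11⟩: (0.9696 + (0.117 + 0.2148i))/2 = (0.5433 + 0.1074i)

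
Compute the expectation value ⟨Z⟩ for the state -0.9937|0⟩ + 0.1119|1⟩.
0.9749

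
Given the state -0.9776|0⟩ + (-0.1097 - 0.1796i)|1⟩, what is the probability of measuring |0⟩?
0.9557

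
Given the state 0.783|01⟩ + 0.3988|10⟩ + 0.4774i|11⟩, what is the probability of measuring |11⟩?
0.2279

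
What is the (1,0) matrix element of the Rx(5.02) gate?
-0.5904i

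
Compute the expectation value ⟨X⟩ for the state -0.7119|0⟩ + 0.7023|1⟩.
-0.9999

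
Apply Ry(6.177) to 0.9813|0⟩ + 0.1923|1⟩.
-0.9901|0⟩ - 0.14|1⟩

Ry(6.177) = [[cos(θ/2), −sin(θ/2)], [sin(θ/2), cos(θ/2)]]; θ = 6.177, cos(θ/2) ≈ -0.998591, sin(θ/2) ≈ 0.0530677.
With a = amp(|0⟩) = 0.9813 and b = amp(|1⟩) = 0.1923:
new amp(|0⟩) = (-0.998591)·a + (-0.0530677)·b = -0.9901
new amp(|1⟩) = (0.0530677)·a + (-0.998591)·b = -0.14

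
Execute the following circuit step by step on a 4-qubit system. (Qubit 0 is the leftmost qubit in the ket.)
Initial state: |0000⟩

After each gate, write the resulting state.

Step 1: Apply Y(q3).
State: i|0001⟩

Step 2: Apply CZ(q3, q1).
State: i|0001⟩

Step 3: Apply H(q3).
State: (1/√2)i|0000⟩ - (1/√2)i|0001⟩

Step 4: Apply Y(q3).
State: -1/√2|0000⟩ - 1/√2|0001⟩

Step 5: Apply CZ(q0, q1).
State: -1/√2|0000⟩ - 1/√2|0001⟩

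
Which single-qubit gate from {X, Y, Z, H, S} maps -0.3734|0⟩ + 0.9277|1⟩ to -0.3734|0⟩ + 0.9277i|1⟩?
S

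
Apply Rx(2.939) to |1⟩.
-0.9949i|0⟩ + 0.1011|1⟩

Rx(2.939) = [[cos(θ/2), −i·sin(θ/2)], [−i·sin(θ/2), cos(θ/2)]]; θ = 2.939, cos(θ/2) ≈ 0.101123, sin(θ/2) ≈ 0.994874.
With a = amp(|0⟩) = 0 and b = amp(|1⟩) = 1:
new amp(|0⟩) = (0.101123)·a + (-0.994874i)·b = -0.9949i
new amp(|1⟩) = (-0.994874i)·a + (0.101123)·b = 0.1011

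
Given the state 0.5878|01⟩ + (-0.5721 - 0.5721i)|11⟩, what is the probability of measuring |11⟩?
0.6546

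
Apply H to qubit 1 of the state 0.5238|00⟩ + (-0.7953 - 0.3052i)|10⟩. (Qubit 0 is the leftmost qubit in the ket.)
0.3704|00⟩ + 0.3704|01⟩ + (-0.5624 - 0.2158i)|10⟩ + (-0.5624 - 0.2158i)|11⟩

H on qubit 1 mixes each pair of kets that differ only in qubit 1: amplitudes (a, b) of (|…0…⟩, |…1…⟩) become ((a + b)/√2, (a − b)/√2). Kets absent from the input have amplitude 0.
(|00⟩, |01⟩): (a, b) = (0.5238, 0) → (0.3704, 0.3704)
(|10⟩, |11⟩): (a, b) = ((-0.7953 - 0.3052i), 0) → ((-0.5624 - 0.2158i), (-0.5624 - 0.2158i))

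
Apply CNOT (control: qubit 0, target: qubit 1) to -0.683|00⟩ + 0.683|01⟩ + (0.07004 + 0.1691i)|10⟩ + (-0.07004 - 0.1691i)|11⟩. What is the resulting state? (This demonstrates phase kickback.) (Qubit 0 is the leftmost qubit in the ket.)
-0.683|00⟩ + 0.683|01⟩ + (-0.07004 - 0.1691i)|10⟩ + (0.07004 + 0.1691i)|11⟩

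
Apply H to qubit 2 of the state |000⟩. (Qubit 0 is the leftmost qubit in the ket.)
1/√2|000⟩ + 1/√2|001⟩

H on qubit 2 mixes each pair of kets that differ only in qubit 2: amplitudes (a, b) of (|…0…⟩, |…1…⟩) become ((a + b)/√2, (a − b)/√2). Kets absent from the input have amplitude 0.
(|000⟩, |001⟩): (a, b) = (1, 0) → (1/√2, 1/√2)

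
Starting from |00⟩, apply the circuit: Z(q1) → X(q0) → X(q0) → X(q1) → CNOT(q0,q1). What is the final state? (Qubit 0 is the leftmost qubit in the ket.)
|01⟩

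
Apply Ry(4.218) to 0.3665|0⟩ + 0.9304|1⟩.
-0.9867|0⟩ - 0.1622|1⟩

Ry(4.218) = [[cos(θ/2), −sin(θ/2)], [sin(θ/2), cos(θ/2)]]; θ = 4.218, cos(θ/2) ≈ -0.512594, sin(θ/2) ≈ 0.858631.
With a = amp(|0⟩) = 0.3665 and b = amp(|1⟩) = 0.9304:
new amp(|0⟩) = (-0.512594)·a + (-0.858631)·b = -0.9867
new amp(|1⟩) = (0.858631)·a + (-0.512594)·b = -0.1622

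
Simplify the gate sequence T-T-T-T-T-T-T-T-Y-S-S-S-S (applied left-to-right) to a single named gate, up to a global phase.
Y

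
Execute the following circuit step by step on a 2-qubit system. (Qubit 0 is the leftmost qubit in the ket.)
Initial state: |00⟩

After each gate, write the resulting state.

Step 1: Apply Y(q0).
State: i|10⟩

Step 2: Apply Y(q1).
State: -|11⟩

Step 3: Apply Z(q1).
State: |11⟩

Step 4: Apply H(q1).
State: 1/√2|10⟩ - 1/√2|11⟩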